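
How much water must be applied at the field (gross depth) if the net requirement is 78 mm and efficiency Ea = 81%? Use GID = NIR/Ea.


Ea = 81% = 0.81
GID = NIR / Ea = 78 / 0.81 = 96.2963 mm

96.2963 mm


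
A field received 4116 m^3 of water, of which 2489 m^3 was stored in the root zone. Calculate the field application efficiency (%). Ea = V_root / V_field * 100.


Ea = V_root / V_field * 100 = 2489 / 4116 * 100 = 60.4713%

60.4713 %


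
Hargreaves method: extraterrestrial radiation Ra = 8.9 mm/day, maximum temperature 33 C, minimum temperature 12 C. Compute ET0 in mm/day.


Tmean = (Tmax + Tmin)/2 = (33 + 12)/2 = 22.5
ET0 = 0.0023 * 8.9 * (22.5 + 17.8) * sqrt(33 - 12)
ET0 = 0.0023 * 8.9 * 40.3 * 4.582576

3.7804 mm/day


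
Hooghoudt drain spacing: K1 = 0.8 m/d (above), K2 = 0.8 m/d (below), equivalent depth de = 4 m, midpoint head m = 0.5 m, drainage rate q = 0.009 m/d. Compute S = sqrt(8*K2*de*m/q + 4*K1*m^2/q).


S^2 = 8*K2*de*m/q + 4*K1*m^2/q
S^2 = 8*0.8*4*0.5/0.009 + 4*0.8*0.5^2/0.009
S = sqrt(1511.1111)

38.8730 m


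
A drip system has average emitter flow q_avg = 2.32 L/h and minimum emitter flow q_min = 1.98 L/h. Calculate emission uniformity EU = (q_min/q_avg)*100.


EU = (q_min/q_avg)*100 = (1.98/2.32)*100 = 85.3448%

85.3448 %


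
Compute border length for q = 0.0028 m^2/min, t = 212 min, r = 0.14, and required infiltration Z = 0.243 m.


L = q*t/((1+r)*Z)
L = 0.0028*212/((1+0.14)*0.243)
L = 0.5936/0.27702

2.1428 m


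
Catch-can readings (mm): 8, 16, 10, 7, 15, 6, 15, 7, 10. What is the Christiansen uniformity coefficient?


mean = 10.444444 mm
MAD = 3.259259 mm
CU = (1 - 3.259259/10.444444)*100

68.7943 %


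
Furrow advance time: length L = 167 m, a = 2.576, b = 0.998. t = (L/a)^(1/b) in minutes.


t = (L/a)^(1/b)
t = (167/2.576)^(1/0.998)
t = 64.829193^(1/0.998)

65.3735 min


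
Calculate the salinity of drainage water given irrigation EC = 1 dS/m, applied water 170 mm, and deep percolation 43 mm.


EC_dw = EC_iw * D_iw / D_dw
EC_dw = 1 * 170 / 43
EC_dw = 170 / 43

3.9535 dS/m


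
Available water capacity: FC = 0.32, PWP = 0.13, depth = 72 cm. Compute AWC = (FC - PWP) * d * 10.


AWC = (FC - PWP) * d * 10
AWC = (0.32 - 0.13) * 72 * 10
AWC = 0.1900 * 72 * 10

136.8000 mm


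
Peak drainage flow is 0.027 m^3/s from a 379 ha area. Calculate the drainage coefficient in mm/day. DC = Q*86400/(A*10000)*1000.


DC = Q * 86400 / (A * 10000) * 1000
DC = 0.027 * 86400 / (379 * 10000) * 1000
DC = 2332800.0000 / 3790000

0.6155 mm/day


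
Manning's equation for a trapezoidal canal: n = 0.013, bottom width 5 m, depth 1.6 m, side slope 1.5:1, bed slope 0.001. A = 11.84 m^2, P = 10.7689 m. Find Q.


R = A/P = 11.84/10.7689 = 1.099462
Q = (1/0.013) * 11.84 * 1.099462^(2/3) * 0.001^0.5

30.6805 m^3/s


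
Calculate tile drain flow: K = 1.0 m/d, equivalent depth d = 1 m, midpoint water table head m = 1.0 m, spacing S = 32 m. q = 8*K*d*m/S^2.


q = 8*K*d*m/S^2
q = 8*1.0*1*1.0/32^2
q = 8.0000 / 1024

0.0078 m/d


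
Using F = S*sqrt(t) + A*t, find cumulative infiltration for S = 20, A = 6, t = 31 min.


F = S*sqrt(t) + A*t
F = 20*sqrt(31) + 6*31
F = 20*5.567764 + 186

297.3553 mm


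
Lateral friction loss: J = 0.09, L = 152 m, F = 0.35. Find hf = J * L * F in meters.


hf = J * L * F = 0.09 * 152 * 0.35 = 4.7880 m

4.7880 m


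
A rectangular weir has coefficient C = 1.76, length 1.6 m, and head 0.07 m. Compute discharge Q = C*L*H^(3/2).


Q = C * L * H^(3/2) = 1.76 * 1.6 * 0.07^1.5 = 1.76 * 1.6 * 0.018520

0.0522 m^3/s


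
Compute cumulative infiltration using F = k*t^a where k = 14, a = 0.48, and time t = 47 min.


F = k * t^a = 14 * 47^0.48
F = 14 * 6.347562

88.8659 mm


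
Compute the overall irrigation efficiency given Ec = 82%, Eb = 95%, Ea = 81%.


Ec = 0.82, Eb = 0.95, Ea = 0.81
E = 0.82 * 0.95 * 0.81 * 100 = 63.0990%

63.0990 %


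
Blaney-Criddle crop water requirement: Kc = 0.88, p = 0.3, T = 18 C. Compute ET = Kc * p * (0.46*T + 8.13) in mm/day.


ET = Kc * p * (0.46*T + 8.13)
ET = 0.88 * 0.3 * (0.46*18 + 8.13)
ET = 0.88 * 0.3 * 16.4100

4.3322 mm/day


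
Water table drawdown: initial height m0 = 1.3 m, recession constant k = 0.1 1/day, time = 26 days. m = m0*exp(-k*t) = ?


m = m0 * exp(-k*t)
m = 1.3 * exp(-0.1 * 26)
m = 1.3 * exp(-2.6000)

0.0966 m


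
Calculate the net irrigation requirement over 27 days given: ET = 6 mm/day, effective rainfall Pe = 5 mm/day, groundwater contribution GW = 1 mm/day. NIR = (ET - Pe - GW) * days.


Daily deficit = ET - Pe - GW = 6 - 5 - 1 = 0 mm/day
NIR = 0 * 27 = 0 mm

0 mm


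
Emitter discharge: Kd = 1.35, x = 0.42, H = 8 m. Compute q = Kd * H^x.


q = Kd * H^x = 1.35 * 8^0.42 = 1.35 * 2.394957

3.2332 L/h


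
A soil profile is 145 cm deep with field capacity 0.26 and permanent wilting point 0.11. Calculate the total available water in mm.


AWC = (FC - PWP) * d * 10
AWC = (0.26 - 0.11) * 145 * 10
AWC = 0.1500 * 145 * 10

217.5000 mm


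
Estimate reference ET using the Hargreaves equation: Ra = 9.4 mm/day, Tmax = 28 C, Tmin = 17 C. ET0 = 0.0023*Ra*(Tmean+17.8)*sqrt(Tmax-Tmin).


Tmean = (Tmax + Tmin)/2 = (28 + 17)/2 = 22.5
ET0 = 0.0023 * 9.4 * (22.5 + 17.8) * sqrt(28 - 17)
ET0 = 0.0023 * 9.4 * 40.3 * 3.316625

2.8897 mm/day


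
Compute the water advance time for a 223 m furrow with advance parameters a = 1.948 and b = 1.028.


t = (L/a)^(1/b)
t = (223/1.948)^(1/1.028)
t = 114.476386^(1/1.028)

100.6102 min


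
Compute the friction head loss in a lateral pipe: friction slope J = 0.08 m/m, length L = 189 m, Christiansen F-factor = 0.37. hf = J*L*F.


hf = J * L * F = 0.08 * 189 * 0.37 = 5.5944 m

5.5944 m


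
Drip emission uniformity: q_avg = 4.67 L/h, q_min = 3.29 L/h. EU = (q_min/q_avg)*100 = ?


EU = (q_min/q_avg)*100 = (3.29/4.67)*100 = 70.4497%

70.4497 %


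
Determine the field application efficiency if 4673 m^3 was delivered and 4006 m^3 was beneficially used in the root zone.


Ea = V_root / V_field * 100 = 4006 / 4673 * 100 = 85.7265%

85.7265 %


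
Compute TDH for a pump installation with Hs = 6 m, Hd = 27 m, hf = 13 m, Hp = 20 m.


TDH = Hs + Hd + hf + Hp = 6 + 27 + 13 + 20 = 66

66 m


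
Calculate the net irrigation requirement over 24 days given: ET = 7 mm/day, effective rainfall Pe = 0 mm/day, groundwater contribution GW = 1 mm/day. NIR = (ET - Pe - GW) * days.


Daily deficit = ET - Pe - GW = 7 - 0 - 1 = 6 mm/day
NIR = 6 * 24 = 144 mm

144.0000 mm


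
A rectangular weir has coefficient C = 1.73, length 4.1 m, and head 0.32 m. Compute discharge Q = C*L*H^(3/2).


Q = C * L * H^(3/2) = 1.73 * 4.1 * 0.32^1.5 = 1.73 * 4.1 * 0.181019

1.2840 m^3/s


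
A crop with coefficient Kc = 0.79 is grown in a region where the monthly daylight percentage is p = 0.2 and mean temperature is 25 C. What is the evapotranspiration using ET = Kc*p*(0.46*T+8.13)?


ET = Kc * p * (0.46*T + 8.13)
ET = 0.79 * 0.2 * (0.46*25 + 8.13)
ET = 0.79 * 0.2 * 19.6300

3.1015 mm/day


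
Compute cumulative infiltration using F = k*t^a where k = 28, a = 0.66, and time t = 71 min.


F = k * t^a = 28 * 71^0.66
F = 28 * 16.665967

466.6471 mm


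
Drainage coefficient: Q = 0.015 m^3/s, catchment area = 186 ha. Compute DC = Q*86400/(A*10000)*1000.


DC = Q * 86400 / (A * 10000) * 1000
DC = 0.015 * 86400 / (186 * 10000) * 1000
DC = 1296000.0000 / 1860000

0.6968 mm/day


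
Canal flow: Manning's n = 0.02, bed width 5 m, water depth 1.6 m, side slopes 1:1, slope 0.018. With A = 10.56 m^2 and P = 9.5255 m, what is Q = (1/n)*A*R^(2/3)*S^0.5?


R = A/P = 10.56/9.5255 = 1.108603
Q = (1/0.02) * 10.56 * 1.108603^(2/3) * 0.018^0.5

75.8789 m^3/s


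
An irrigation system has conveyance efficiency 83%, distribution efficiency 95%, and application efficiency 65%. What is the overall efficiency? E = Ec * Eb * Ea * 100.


Ec = 0.83, Eb = 0.95, Ea = 0.65
E = 0.83 * 0.95 * 0.65 * 100 = 51.2525%

51.2525 %


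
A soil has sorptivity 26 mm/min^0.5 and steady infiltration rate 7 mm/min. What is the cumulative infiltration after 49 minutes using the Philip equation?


F = S*sqrt(t) + A*t
F = 26*sqrt(49) + 7*49
F = 26*7.000000 + 343

525.0000 mm


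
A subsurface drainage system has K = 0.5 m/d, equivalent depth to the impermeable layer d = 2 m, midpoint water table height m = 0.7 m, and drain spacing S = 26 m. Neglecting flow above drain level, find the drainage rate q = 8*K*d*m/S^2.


q = 8*K*d*m/S^2
q = 8*0.5*2*0.7/26^2
q = 5.6000 / 676

0.0083 m/d


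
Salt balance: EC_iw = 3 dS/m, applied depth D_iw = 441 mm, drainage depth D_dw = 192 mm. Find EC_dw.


EC_dw = EC_iw * D_iw / D_dw
EC_dw = 3 * 441 / 192
EC_dw = 1323 / 192

6.8906 dS/m


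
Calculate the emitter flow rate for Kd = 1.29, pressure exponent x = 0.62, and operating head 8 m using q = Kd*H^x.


q = Kd * H^x = 1.29 * 8^0.62 = 1.29 * 3.630077

4.6828 L/h


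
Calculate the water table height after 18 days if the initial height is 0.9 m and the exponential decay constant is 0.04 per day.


m = m0 * exp(-k*t)
m = 0.9 * exp(-0.04 * 18)
m = 0.9 * exp(-0.7200)

0.4381 m


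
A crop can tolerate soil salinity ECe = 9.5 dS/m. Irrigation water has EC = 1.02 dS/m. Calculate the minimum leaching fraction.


LR = ECiw / (5*ECe - ECiw)
LR = 1.02 / (5*9.5 - 1.02)
LR = 1.02 / 46.4800

0.0219


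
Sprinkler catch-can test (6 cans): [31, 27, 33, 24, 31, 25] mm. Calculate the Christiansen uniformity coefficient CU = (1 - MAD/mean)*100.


mean = 28.500000 mm
MAD = 3.166667 mm
CU = (1 - 3.166667/28.500000)*100

88.8889 %


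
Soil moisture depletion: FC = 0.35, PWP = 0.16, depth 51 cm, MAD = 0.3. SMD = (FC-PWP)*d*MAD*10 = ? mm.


SMD = (FC - PWP) * d * MAD * 10
SMD = (0.35 - 0.16) * 51 * 0.3 * 10
SMD = 0.1900 * 51 * 0.3 * 10

29.0700 mm


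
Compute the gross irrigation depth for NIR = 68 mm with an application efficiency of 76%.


Ea = 76% = 0.76
GID = NIR / Ea = 68 / 0.76 = 89.4737 mm

89.4737 mm


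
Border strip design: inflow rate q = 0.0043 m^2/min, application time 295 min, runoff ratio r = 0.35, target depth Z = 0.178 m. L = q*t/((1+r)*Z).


L = q*t/((1+r)*Z)
L = 0.0043*295/((1+0.35)*0.178)
L = 1.2685/0.2403

5.2788 m


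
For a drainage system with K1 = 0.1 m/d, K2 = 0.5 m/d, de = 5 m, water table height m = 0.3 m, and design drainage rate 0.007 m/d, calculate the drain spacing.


S^2 = 8*K2*de*m/q + 4*K1*m^2/q
S^2 = 8*0.5*5*0.3/0.007 + 4*0.1*0.3^2/0.007
S = sqrt(862.2857)

29.3647 m


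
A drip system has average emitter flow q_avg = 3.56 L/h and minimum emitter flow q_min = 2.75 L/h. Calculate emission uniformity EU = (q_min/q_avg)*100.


EU = (q_min/q_avg)*100 = (2.75/3.56)*100 = 77.2472%

77.2472 %


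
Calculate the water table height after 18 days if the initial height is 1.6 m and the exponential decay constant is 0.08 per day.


m = m0 * exp(-k*t)
m = 1.6 * exp(-0.08 * 18)
m = 1.6 * exp(-1.4400)

0.3791 m


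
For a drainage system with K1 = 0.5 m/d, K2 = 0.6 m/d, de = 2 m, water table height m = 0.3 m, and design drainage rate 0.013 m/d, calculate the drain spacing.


S^2 = 8*K2*de*m/q + 4*K1*m^2/q
S^2 = 8*0.6*2*0.3/0.013 + 4*0.5*0.3^2/0.013
S = sqrt(235.3846)

15.3422 m


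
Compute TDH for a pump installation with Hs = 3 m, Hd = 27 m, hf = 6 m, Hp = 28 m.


TDH = Hs + Hd + hf + Hp = 3 + 27 + 6 + 28 = 64

64 m


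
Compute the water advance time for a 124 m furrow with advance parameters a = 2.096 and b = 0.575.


t = (L/a)^(1/b)
t = (124/2.096)^(1/0.575)
t = 59.160305^(1/0.575)

1207.2355 min


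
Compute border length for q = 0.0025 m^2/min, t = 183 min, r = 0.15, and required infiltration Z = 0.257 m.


L = q*t/((1+r)*Z)
L = 0.0025*183/((1+0.15)*0.257)
L = 0.4575/0.29555

1.5480 m


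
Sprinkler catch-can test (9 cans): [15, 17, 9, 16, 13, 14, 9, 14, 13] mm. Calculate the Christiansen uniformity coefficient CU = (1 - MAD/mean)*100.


mean = 13.333333 mm
MAD = 2.074074 mm
CU = (1 - 2.074074/13.333333)*100

84.4444 %


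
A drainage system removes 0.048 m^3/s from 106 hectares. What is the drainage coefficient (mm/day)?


DC = Q * 86400 / (A * 10000) * 1000
DC = 0.048 * 86400 / (106 * 10000) * 1000
DC = 4147200.0000 / 1060000

3.9125 mm/day


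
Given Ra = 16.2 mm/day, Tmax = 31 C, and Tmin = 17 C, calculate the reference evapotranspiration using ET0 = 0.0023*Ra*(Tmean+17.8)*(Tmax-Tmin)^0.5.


Tmean = (Tmax + Tmin)/2 = (31 + 17)/2 = 24.0
ET0 = 0.0023 * 16.2 * (24.0 + 17.8) * sqrt(31 - 17)
ET0 = 0.0023 * 16.2 * 41.8 * 3.741657

5.8275 mm/day


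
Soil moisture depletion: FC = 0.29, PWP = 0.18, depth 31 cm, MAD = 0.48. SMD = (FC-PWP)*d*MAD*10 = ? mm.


SMD = (FC - PWP) * d * MAD * 10
SMD = (0.29 - 0.18) * 31 * 0.48 * 10
SMD = 0.1100 * 31 * 0.48 * 10

16.3680 mm


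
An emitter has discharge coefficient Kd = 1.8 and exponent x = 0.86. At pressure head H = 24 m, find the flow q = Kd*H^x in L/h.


q = Kd * H^x = 1.8 * 24^0.86 = 1.8 * 15.380897

27.6856 L/h


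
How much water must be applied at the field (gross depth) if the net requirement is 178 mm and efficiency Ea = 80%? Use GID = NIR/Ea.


Ea = 80% = 0.8
GID = NIR / Ea = 178 / 0.8 = 222.5000 mm

222.5000 mm


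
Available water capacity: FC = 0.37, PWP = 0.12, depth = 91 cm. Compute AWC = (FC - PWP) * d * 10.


AWC = (FC - PWP) * d * 10
AWC = (0.37 - 0.12) * 91 * 10
AWC = 0.2500 * 91 * 10

227.5000 mm


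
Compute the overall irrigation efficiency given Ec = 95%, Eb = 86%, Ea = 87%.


Ec = 0.95, Eb = 0.86, Ea = 0.87
E = 0.95 * 0.86 * 0.87 * 100 = 71.0790%

71.0790 %


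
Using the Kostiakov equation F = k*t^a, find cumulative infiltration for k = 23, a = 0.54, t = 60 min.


F = k * t^a = 23 * 60^0.54
F = 23 * 9.124345

209.8599 mm


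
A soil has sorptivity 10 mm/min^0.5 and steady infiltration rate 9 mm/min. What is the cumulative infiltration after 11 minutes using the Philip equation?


F = S*sqrt(t) + A*t
F = 10*sqrt(11) + 9*11
F = 10*3.316625 + 99

132.1662 mm


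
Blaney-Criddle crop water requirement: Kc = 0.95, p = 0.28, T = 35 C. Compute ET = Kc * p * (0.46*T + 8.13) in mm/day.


ET = Kc * p * (0.46*T + 8.13)
ET = 0.95 * 0.28 * (0.46*35 + 8.13)
ET = 0.95 * 0.28 * 24.2300

6.4452 mm/day


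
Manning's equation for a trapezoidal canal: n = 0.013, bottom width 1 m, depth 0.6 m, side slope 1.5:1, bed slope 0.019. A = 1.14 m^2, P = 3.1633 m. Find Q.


R = A/P = 1.14/3.1633 = 0.360383
Q = (1/0.013) * 1.14 * 0.360383^(2/3) * 0.019^0.5

6.1214 m^3/s


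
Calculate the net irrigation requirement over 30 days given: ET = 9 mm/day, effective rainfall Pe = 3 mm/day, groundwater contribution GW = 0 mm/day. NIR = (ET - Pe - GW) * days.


Daily deficit = ET - Pe - GW = 9 - 3 - 0 = 6 mm/day
NIR = 6 * 30 = 180 mm

180.0000 mm


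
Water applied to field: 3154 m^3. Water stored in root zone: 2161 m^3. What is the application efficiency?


Ea = V_root / V_field * 100 = 2161 / 3154 * 100 = 68.5162%

68.5162 %


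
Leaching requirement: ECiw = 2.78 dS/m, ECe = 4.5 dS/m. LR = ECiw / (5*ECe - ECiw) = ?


LR = ECiw / (5*ECe - ECiw)
LR = 2.78 / (5*4.5 - 2.78)
LR = 2.78 / 19.7200

0.1410


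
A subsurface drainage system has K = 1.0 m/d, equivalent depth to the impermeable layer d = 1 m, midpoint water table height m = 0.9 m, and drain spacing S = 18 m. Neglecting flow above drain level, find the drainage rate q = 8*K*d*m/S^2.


q = 8*K*d*m/S^2
q = 8*1.0*1*0.9/18^2
q = 7.2000 / 324

0.0222 m/d


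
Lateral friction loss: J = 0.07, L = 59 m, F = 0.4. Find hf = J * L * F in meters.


hf = J * L * F = 0.07 * 59 * 0.4 = 1.6520 m

1.6520 m


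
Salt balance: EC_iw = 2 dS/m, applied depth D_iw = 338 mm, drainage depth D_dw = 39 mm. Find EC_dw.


EC_dw = EC_iw * D_iw / D_dw
EC_dw = 2 * 338 / 39
EC_dw = 676 / 39

17.3333 dS/m


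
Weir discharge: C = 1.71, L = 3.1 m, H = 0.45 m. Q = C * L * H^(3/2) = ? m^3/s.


Q = C * L * H^(3/2) = 1.71 * 3.1 * 0.45^1.5 = 1.71 * 3.1 * 0.301869

1.6002 m^3/s


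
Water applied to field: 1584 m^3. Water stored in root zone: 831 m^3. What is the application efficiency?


Ea = V_root / V_field * 100 = 831 / 1584 * 100 = 52.4621%

52.4621 %


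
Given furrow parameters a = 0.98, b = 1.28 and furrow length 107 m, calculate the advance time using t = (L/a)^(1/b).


t = (L/a)^(1/b)
t = (107/0.98)^(1/1.28)
t = 109.183673^(1/1.28)

39.1121 min


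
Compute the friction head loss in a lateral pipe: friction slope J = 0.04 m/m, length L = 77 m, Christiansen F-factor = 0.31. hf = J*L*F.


hf = J * L * F = 0.04 * 77 * 0.31 = 0.9548 m

0.9548 m


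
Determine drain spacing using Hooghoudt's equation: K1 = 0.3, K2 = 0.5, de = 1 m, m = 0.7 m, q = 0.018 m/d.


S^2 = 8*K2*de*m/q + 4*K1*m^2/q
S^2 = 8*0.5*1*0.7/0.018 + 4*0.3*0.7^2/0.018
S = sqrt(188.2222)

13.7194 m


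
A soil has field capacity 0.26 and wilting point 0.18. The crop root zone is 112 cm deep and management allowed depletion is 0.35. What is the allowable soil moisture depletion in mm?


SMD = (FC - PWP) * d * MAD * 10
SMD = (0.26 - 0.18) * 112 * 0.35 * 10
SMD = 0.0800 * 112 * 0.35 * 10

31.3600 mm


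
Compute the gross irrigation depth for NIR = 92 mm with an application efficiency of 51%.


Ea = 51% = 0.51
GID = NIR / Ea = 92 / 0.51 = 180.3922 mm

180.3922 mm


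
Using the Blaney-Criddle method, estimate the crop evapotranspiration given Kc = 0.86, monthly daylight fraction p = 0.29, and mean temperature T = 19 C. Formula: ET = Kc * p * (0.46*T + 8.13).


ET = Kc * p * (0.46*T + 8.13)
ET = 0.86 * 0.29 * (0.46*19 + 8.13)
ET = 0.86 * 0.29 * 16.8700

4.2074 mm/day


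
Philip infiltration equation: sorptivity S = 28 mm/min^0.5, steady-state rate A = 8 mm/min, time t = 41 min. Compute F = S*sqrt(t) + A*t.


F = S*sqrt(t) + A*t
F = 28*sqrt(41) + 8*41
F = 28*6.403124 + 328

507.2875 mm


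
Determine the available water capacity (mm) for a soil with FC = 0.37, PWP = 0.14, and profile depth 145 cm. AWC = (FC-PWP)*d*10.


AWC = (FC - PWP) * d * 10
AWC = (0.37 - 0.14) * 145 * 10
AWC = 0.2300 * 145 * 10

333.5000 mm


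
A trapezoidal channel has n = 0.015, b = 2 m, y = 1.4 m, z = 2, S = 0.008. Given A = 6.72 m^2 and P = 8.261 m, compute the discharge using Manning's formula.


R = A/P = 6.72/8.261 = 0.813461
Q = (1/0.015) * 6.72 * 0.813461^(2/3) * 0.008^0.5

34.9179 m^3/s


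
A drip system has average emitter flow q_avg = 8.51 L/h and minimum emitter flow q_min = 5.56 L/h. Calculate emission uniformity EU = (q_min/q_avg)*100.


EU = (q_min/q_avg)*100 = (5.56/8.51)*100 = 65.3349%

65.3349 %


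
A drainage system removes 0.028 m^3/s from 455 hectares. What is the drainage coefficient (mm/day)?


DC = Q * 86400 / (A * 10000) * 1000
DC = 0.028 * 86400 / (455 * 10000) * 1000
DC = 2419200.0000 / 4550000

0.5317 mm/day


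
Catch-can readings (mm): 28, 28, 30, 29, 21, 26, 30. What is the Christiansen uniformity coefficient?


mean = 27.428571 mm
MAD = 2.244898 mm
CU = (1 - 2.244898/27.428571)*100

91.8155 %


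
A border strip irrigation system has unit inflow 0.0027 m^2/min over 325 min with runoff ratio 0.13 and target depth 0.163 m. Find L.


L = q*t/((1+r)*Z)
L = 0.0027*325/((1+0.13)*0.163)
L = 0.8775/0.18419

4.7641 m


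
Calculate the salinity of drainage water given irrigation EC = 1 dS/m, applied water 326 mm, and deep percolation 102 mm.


EC_dw = EC_iw * D_iw / D_dw
EC_dw = 1 * 326 / 102
EC_dw = 326 / 102

3.1961 dS/m


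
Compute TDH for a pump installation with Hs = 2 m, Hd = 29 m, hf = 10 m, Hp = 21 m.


TDH = Hs + Hd + hf + Hp = 2 + 29 + 10 + 21 = 62

62 m


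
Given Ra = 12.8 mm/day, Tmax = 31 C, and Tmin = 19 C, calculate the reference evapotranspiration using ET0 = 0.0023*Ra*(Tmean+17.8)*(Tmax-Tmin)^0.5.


Tmean = (Tmax + Tmin)/2 = (31 + 19)/2 = 25.0
ET0 = 0.0023 * 12.8 * (25.0 + 17.8) * sqrt(31 - 19)
ET0 = 0.0023 * 12.8 * 42.8 * 3.464102

4.3649 mm/day


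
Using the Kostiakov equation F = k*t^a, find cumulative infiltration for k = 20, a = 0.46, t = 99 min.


F = k * t^a = 20 * 99^0.46
F = 20 * 8.279273

165.5855 mm


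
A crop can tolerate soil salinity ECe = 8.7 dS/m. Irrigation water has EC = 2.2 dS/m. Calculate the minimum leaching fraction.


LR = ECiw / (5*ECe - ECiw)
LR = 2.2 / (5*8.7 - 2.2)
LR = 2.2 / 41.3000

0.0533


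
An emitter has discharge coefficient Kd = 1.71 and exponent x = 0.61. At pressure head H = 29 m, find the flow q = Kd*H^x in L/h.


q = Kd * H^x = 1.71 * 29^0.61 = 1.71 * 7.799428

13.3370 L/h


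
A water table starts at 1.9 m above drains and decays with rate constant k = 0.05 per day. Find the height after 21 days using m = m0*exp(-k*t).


m = m0 * exp(-k*t)
m = 1.9 * exp(-0.05 * 21)
m = 1.9 * exp(-1.0500)

0.6649 m


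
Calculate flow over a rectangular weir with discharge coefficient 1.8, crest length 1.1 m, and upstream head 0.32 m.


Q = C * L * H^(3/2) = 1.8 * 1.1 * 0.32^1.5 = 1.8 * 1.1 * 0.181019

0.3584 m^3/s


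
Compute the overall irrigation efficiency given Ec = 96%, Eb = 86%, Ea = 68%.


Ec = 0.96, Eb = 0.86, Ea = 0.68
E = 0.96 * 0.86 * 0.68 * 100 = 56.1408%

56.1408 %


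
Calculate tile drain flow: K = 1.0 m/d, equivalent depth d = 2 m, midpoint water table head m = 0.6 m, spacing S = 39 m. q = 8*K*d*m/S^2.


q = 8*K*d*m/S^2
q = 8*1.0*2*0.6/39^2
q = 9.6000 / 1521

0.0063 m/d


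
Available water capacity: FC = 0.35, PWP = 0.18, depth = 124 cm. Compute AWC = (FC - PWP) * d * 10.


AWC = (FC - PWP) * d * 10
AWC = (0.35 - 0.18) * 124 * 10
AWC = 0.1700 * 124 * 10

210.8000 mm


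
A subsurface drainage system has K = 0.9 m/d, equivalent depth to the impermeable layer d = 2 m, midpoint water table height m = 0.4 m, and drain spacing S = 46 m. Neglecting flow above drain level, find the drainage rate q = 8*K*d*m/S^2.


q = 8*K*d*m/S^2
q = 8*0.9*2*0.4/46^2
q = 5.7600 / 2116

0.0027 m/d


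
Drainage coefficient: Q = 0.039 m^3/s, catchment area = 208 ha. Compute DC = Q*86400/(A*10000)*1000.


DC = Q * 86400 / (A * 10000) * 1000
DC = 0.039 * 86400 / (208 * 10000) * 1000
DC = 3369600.0000 / 2080000

1.6200 mm/day


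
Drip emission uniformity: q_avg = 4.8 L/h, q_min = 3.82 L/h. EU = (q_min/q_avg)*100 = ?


EU = (q_min/q_avg)*100 = (3.82/4.8)*100 = 79.5833%

79.5833 %


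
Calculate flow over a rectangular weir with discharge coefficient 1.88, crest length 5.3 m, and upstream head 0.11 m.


Q = C * L * H^(3/2) = 1.88 * 5.3 * 0.11^1.5 = 1.88 * 5.3 * 0.036483

0.3635 m^3/s


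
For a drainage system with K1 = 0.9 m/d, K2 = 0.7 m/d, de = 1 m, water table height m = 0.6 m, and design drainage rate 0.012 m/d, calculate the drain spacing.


S^2 = 8*K2*de*m/q + 4*K1*m^2/q
S^2 = 8*0.7*1*0.6/0.012 + 4*0.9*0.6^2/0.012
S = sqrt(388.0000)

19.6977 m


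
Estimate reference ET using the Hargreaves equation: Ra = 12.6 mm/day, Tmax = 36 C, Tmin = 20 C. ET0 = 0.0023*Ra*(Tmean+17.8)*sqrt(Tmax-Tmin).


Tmean = (Tmax + Tmin)/2 = (36 + 20)/2 = 28.0
ET0 = 0.0023 * 12.6 * (28.0 + 17.8) * sqrt(36 - 20)
ET0 = 0.0023 * 12.6 * 45.8 * 4.000000

5.3091 mm/day


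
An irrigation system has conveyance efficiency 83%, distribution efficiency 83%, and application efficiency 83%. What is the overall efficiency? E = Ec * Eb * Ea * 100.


Ec = 0.83, Eb = 0.83, Ea = 0.83
E = 0.83 * 0.83 * 0.83 * 100 = 57.1787%

57.1787 %


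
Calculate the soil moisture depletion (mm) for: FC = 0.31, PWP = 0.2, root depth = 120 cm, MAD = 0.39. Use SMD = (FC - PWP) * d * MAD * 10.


SMD = (FC - PWP) * d * MAD * 10
SMD = (0.31 - 0.2) * 120 * 0.39 * 10
SMD = 0.1100 * 120 * 0.39 * 10

51.4800 mm


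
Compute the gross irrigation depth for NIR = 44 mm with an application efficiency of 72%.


Ea = 72% = 0.72
GID = NIR / Ea = 44 / 0.72 = 61.1111 mm

61.1111 mm


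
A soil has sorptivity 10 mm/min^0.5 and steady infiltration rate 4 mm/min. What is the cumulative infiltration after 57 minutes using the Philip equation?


F = S*sqrt(t) + A*t
F = 10*sqrt(57) + 4*57
F = 10*7.549834 + 228

303.4983 mm


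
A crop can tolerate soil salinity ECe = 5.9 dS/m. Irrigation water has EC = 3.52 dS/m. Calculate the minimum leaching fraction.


LR = ECiw / (5*ECe - ECiw)
LR = 3.52 / (5*5.9 - 3.52)
LR = 3.52 / 25.9800

0.1355


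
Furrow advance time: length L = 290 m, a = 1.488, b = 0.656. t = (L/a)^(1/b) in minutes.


t = (L/a)^(1/b)
t = (290/1.488)^(1/0.656)
t = 194.892473^(1/0.656)

3094.1493 min


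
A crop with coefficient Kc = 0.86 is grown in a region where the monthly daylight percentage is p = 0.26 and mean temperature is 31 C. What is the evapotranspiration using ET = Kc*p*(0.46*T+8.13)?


ET = Kc * p * (0.46*T + 8.13)
ET = 0.86 * 0.26 * (0.46*31 + 8.13)
ET = 0.86 * 0.26 * 22.3900

5.0064 mm/day


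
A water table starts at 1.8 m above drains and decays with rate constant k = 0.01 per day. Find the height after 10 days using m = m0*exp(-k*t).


m = m0 * exp(-k*t)
m = 1.8 * exp(-0.01 * 10)
m = 1.8 * exp(-0.1000)

1.6287 m


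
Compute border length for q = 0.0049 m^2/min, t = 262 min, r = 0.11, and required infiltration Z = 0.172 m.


L = q*t/((1+r)*Z)
L = 0.0049*262/((1+0.11)*0.172)
L = 1.2838/0.19092

6.7243 m


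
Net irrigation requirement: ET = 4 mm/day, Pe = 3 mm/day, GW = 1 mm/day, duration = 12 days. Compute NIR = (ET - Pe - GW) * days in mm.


Daily deficit = ET - Pe - GW = 4 - 3 - 1 = 0 mm/day
NIR = 0 * 12 = 0 mm

0 mm


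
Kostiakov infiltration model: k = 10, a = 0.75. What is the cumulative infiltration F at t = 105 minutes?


F = k * t^a = 10 * 105^0.75
F = 10 * 32.801369

328.0137 mm


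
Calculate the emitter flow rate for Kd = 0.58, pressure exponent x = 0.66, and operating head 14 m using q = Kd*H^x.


q = Kd * H^x = 0.58 * 14^0.66 = 0.58 * 5.707481

3.3103 L/h


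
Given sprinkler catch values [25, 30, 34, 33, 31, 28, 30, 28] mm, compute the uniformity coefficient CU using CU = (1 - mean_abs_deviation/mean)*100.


mean = 29.875000 mm
MAD = 2.156250 mm
CU = (1 - 2.156250/29.875000)*100

92.7824 %


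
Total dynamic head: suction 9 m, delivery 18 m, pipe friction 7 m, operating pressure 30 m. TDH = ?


TDH = Hs + Hd + hf + Hp = 9 + 18 + 7 + 30 = 64

64 m


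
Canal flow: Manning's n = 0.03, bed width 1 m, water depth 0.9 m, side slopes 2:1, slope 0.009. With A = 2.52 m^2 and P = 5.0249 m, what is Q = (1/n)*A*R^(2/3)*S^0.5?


R = A/P = 2.52/5.0249 = 0.501503
Q = (1/0.03) * 2.52 * 0.501503^(2/3) * 0.009^0.5

5.0302 m^3/s


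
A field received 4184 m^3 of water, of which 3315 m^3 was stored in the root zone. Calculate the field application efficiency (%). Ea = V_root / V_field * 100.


Ea = V_root / V_field * 100 = 3315 / 4184 * 100 = 79.2304%

79.2304 %


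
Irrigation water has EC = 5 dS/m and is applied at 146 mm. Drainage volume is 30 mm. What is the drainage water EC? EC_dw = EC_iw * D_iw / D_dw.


EC_dw = EC_iw * D_iw / D_dw
EC_dw = 5 * 146 / 30
EC_dw = 730 / 30

24.3333 dS/m


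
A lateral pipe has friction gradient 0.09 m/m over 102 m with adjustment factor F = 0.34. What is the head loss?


hf = J * L * F = 0.09 * 102 * 0.34 = 3.1212 m

3.1212 m


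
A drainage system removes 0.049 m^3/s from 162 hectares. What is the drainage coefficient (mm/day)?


DC = Q * 86400 / (A * 10000) * 1000
DC = 0.049 * 86400 / (162 * 10000) * 1000
DC = 4233600.0000 / 1620000

2.6133 mm/day


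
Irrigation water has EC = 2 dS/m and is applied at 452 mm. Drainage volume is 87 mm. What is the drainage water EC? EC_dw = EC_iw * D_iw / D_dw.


EC_dw = EC_iw * D_iw / D_dw
EC_dw = 2 * 452 / 87
EC_dw = 904 / 87

10.3908 dS/m


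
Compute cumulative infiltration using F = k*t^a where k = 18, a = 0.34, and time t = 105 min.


F = k * t^a = 18 * 105^0.34
F = 18 * 4.866361

87.5945 mm


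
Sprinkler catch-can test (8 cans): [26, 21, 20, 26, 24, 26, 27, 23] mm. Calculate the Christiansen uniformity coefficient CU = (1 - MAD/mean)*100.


mean = 24.125000 mm
MAD = 2.125000 mm
CU = (1 - 2.125000/24.125000)*100

91.1917 %


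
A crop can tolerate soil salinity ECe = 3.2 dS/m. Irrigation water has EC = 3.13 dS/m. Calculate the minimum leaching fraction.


LR = ECiw / (5*ECe - ECiw)
LR = 3.13 / (5*3.2 - 3.13)
LR = 3.13 / 12.8700

0.2432


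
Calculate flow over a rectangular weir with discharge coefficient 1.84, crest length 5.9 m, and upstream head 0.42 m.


Q = C * L * H^(3/2) = 1.84 * 5.9 * 0.42^1.5 = 1.84 * 5.9 * 0.272191

2.9549 m^3/s


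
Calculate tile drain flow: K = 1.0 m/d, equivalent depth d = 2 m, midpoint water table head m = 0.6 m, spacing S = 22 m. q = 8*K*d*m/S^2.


q = 8*K*d*m/S^2
q = 8*1.0*2*0.6/22^2
q = 9.6000 / 484

0.0198 m/d


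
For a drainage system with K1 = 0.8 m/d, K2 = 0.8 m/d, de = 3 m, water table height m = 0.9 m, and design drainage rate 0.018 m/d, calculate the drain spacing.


S^2 = 8*K2*de*m/q + 4*K1*m^2/q
S^2 = 8*0.8*3*0.9/0.018 + 4*0.8*0.9^2/0.018
S = sqrt(1104.0000)

33.2265 m


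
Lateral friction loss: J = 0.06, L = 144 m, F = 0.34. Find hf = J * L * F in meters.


hf = J * L * F = 0.06 * 144 * 0.34 = 2.9376 m

2.9376 m


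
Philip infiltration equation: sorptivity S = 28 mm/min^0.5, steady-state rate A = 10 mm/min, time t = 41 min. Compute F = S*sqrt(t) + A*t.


F = S*sqrt(t) + A*t
F = 28*sqrt(41) + 10*41
F = 28*6.403124 + 410

589.2875 mm


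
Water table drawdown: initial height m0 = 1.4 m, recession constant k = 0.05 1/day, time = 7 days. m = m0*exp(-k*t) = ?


m = m0 * exp(-k*t)
m = 1.4 * exp(-0.05 * 7)
m = 1.4 * exp(-0.3500)

0.9866 m


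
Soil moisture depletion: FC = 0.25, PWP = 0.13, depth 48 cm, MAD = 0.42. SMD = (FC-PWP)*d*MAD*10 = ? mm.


SMD = (FC - PWP) * d * MAD * 10
SMD = (0.25 - 0.13) * 48 * 0.42 * 10
SMD = 0.1200 * 48 * 0.42 * 10

24.1920 mm


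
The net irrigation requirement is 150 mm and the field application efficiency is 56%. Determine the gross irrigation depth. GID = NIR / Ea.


Ea = 56% = 0.56
GID = NIR / Ea = 150 / 0.56 = 267.8571 mm

267.8571 mm


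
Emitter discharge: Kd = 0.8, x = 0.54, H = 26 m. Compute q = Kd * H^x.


q = Kd * H^x = 0.8 * 26^0.54 = 0.8 * 5.808789

4.6470 L/h


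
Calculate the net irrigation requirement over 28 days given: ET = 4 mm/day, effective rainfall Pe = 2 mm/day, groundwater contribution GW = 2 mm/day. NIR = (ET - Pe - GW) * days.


Daily deficit = ET - Pe - GW = 4 - 2 - 2 = 0 mm/day
NIR = 0 * 28 = 0 mm

0 mm


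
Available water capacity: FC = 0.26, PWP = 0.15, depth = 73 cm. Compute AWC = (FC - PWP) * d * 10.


AWC = (FC - PWP) * d * 10
AWC = (0.26 - 0.15) * 73 * 10
AWC = 0.1100 * 73 * 10

80.3000 mm


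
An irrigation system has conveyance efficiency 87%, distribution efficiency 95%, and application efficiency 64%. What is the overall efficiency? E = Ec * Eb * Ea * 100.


Ec = 0.87, Eb = 0.95, Ea = 0.64
E = 0.87 * 0.95 * 0.64 * 100 = 52.8960%

52.8960 %


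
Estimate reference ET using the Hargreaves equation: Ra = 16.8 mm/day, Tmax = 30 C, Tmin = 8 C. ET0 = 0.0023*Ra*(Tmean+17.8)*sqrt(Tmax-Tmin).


Tmean = (Tmax + Tmin)/2 = (30 + 8)/2 = 19.0
ET0 = 0.0023 * 16.8 * (19.0 + 17.8) * sqrt(30 - 8)
ET0 = 0.0023 * 16.8 * 36.8 * 4.690416

6.6695 mm/day


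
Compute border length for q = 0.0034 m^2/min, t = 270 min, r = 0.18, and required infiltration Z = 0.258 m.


L = q*t/((1+r)*Z)
L = 0.0034*270/((1+0.18)*0.258)
L = 0.918/0.30444

3.0154 m


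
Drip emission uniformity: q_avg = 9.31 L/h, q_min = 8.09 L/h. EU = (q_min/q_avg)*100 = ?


EU = (q_min/q_avg)*100 = (8.09/9.31)*100 = 86.8958%

86.8958 %


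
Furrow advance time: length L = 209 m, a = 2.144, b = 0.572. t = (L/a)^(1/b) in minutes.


t = (L/a)^(1/b)
t = (209/2.144)^(1/0.572)
t = 97.481343^(1/0.572)

3000.0984 min


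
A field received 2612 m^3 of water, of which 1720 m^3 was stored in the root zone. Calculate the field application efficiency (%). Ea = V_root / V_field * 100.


Ea = V_root / V_field * 100 = 1720 / 2612 * 100 = 65.8499%

65.8499 %


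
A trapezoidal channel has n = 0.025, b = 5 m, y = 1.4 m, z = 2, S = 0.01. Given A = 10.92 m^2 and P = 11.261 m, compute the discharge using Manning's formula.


R = A/P = 10.92/11.261 = 0.969718
Q = (1/0.025) * 10.92 * 0.969718^(2/3) * 0.01^0.5

42.7937 m^3/s


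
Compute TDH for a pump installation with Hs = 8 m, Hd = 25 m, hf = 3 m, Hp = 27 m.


TDH = Hs + Hd + hf + Hp = 8 + 25 + 3 + 27 = 63

63 m


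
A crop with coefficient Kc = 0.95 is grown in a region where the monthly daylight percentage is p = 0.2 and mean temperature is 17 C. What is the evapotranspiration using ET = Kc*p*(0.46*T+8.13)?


ET = Kc * p * (0.46*T + 8.13)
ET = 0.95 * 0.2 * (0.46*17 + 8.13)
ET = 0.95 * 0.2 * 15.9500

3.0305 mm/day


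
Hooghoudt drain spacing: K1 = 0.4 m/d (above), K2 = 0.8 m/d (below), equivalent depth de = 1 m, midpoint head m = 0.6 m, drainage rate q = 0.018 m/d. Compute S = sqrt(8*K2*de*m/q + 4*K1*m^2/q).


S^2 = 8*K2*de*m/q + 4*K1*m^2/q
S^2 = 8*0.8*1*0.6/0.018 + 4*0.4*0.6^2/0.018
S = sqrt(245.3333)

15.6631 m


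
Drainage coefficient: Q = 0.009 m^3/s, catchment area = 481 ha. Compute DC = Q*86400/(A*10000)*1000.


DC = Q * 86400 / (A * 10000) * 1000
DC = 0.009 * 86400 / (481 * 10000) * 1000
DC = 777600.0000 / 4810000

0.1617 mm/day


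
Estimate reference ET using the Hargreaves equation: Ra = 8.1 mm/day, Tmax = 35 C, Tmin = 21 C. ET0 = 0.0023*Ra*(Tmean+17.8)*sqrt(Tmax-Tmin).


Tmean = (Tmax + Tmin)/2 = (35 + 21)/2 = 28.0
ET0 = 0.0023 * 8.1 * (28.0 + 17.8) * sqrt(35 - 21)
ET0 = 0.0023 * 8.1 * 45.8 * 3.741657

3.1926 mm/day


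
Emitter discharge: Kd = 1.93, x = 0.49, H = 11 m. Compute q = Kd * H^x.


q = Kd * H^x = 1.93 * 11^0.49 = 1.93 * 3.238042

6.2494 L/h


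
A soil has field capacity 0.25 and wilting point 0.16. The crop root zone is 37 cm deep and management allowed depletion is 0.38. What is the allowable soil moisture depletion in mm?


SMD = (FC - PWP) * d * MAD * 10
SMD = (0.25 - 0.16) * 37 * 0.38 * 10
SMD = 0.0900 * 37 * 0.38 * 10

12.6540 mm


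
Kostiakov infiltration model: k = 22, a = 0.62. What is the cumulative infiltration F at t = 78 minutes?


F = k * t^a = 22 * 78^0.62
F = 22 * 14.896994

327.7339 mm


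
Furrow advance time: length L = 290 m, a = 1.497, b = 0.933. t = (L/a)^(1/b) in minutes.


t = (L/a)^(1/b)
t = (290/1.497)^(1/0.933)
t = 193.720775^(1/0.933)

282.7623 min


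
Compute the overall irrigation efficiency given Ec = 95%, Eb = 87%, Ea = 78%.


Ec = 0.95, Eb = 0.87, Ea = 0.78
E = 0.95 * 0.87 * 0.78 * 100 = 64.4670%

64.4670 %


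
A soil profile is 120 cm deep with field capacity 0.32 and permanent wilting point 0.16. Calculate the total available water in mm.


AWC = (FC - PWP) * d * 10
AWC = (0.32 - 0.16) * 120 * 10
AWC = 0.1600 * 120 * 10

192.0000 mm


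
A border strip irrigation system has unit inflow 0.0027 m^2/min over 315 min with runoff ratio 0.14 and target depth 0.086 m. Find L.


L = q*t/((1+r)*Z)
L = 0.0027*315/((1+0.14)*0.086)
L = 0.8505/0.09804

8.6750 m


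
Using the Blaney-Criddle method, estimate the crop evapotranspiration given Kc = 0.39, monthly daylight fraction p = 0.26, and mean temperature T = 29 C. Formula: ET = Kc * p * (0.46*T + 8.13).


ET = Kc * p * (0.46*T + 8.13)
ET = 0.39 * 0.26 * (0.46*29 + 8.13)
ET = 0.39 * 0.26 * 21.4700

2.1771 mm/day


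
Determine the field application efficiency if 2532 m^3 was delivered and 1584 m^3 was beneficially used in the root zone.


Ea = V_root / V_field * 100 = 1584 / 2532 * 100 = 62.5592%

62.5592 %


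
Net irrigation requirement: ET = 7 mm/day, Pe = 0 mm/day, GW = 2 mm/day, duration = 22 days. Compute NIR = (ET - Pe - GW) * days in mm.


Daily deficit = ET - Pe - GW = 7 - 0 - 2 = 5 mm/day
NIR = 5 * 22 = 110 mm

110.0000 mm


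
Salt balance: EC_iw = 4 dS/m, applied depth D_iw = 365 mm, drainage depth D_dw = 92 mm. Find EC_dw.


EC_dw = EC_iw * D_iw / D_dw
EC_dw = 4 * 365 / 92
EC_dw = 1460 / 92

15.8696 dS/m


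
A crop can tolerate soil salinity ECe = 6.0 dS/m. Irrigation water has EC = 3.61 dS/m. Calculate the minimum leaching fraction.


LR = ECiw / (5*ECe - ECiw)
LR = 3.61 / (5*6.0 - 3.61)
LR = 3.61 / 26.3900

0.1368


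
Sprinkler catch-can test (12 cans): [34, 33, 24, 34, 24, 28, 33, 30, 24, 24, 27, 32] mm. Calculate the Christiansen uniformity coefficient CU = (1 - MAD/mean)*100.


mean = 28.916667 mm
MAD = 3.750000 mm
CU = (1 - 3.750000/28.916667)*100

87.0317 %


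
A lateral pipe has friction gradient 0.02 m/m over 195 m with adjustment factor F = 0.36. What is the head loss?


hf = J * L * F = 0.02 * 195 * 0.36 = 1.4040 m

1.4040 m


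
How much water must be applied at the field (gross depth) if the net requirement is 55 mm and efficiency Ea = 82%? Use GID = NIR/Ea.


Ea = 82% = 0.82
GID = NIR / Ea = 55 / 0.82 = 67.0732 mm

67.0732 mm


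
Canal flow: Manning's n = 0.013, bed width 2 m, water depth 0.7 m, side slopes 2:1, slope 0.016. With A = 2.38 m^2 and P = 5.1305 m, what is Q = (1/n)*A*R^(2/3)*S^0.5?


R = A/P = 2.38/5.1305 = 0.463892
Q = (1/0.013) * 2.38 * 0.463892^(2/3) * 0.016^0.5

13.8773 m^3/s


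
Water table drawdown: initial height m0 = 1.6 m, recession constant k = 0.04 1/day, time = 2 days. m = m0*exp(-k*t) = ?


m = m0 * exp(-k*t)
m = 1.6 * exp(-0.04 * 2)
m = 1.6 * exp(-0.0800)

1.4770 m


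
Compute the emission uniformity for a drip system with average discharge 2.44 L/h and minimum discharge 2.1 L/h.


EU = (q_min/q_avg)*100 = (2.1/2.44)*100 = 86.0656%

86.0656 %


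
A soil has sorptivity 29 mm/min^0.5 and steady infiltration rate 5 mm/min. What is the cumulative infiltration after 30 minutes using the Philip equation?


F = S*sqrt(t) + A*t
F = 29*sqrt(30) + 5*30
F = 29*5.477226 + 150

308.8396 mm


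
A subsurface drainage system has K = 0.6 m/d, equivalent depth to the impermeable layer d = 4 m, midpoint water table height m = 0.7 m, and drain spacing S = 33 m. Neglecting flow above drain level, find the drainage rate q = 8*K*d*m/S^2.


q = 8*K*d*m/S^2
q = 8*0.6*4*0.7/33^2
q = 13.4400 / 1089

0.0123 m/d


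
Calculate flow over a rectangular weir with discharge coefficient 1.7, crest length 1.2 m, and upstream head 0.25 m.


Q = C * L * H^(3/2) = 1.7 * 1.2 * 0.25^1.5 = 1.7 * 1.2 * 0.125000

0.2550 m^3/s


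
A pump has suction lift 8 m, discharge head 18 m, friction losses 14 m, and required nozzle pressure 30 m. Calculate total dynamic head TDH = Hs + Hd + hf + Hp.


TDH = Hs + Hd + hf + Hp = 8 + 18 + 14 + 30 = 70

70 m


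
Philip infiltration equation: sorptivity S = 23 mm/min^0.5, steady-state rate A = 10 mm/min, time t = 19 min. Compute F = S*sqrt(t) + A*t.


F = S*sqrt(t) + A*t
F = 23*sqrt(19) + 10*19
F = 23*4.358899 + 190

290.2547 mm


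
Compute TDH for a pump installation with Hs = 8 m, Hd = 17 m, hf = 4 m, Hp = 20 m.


TDH = Hs + Hd + hf + Hp = 8 + 17 + 4 + 20 = 49

49 m


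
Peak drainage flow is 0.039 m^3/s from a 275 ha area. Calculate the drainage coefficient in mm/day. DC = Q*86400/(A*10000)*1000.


DC = Q * 86400 / (A * 10000) * 1000
DC = 0.039 * 86400 / (275 * 10000) * 1000
DC = 3369600.0000 / 2750000

1.2253 mm/day


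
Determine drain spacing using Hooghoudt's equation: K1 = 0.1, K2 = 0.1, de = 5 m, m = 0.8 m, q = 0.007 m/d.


S^2 = 8*K2*de*m/q + 4*K1*m^2/q
S^2 = 8*0.1*5*0.8/0.007 + 4*0.1*0.8^2/0.007
S = sqrt(493.7143)

22.2197 m


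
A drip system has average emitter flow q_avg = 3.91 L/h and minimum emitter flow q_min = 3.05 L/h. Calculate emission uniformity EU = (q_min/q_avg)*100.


EU = (q_min/q_avg)*100 = (3.05/3.91)*100 = 78.0051%

78.0051 %


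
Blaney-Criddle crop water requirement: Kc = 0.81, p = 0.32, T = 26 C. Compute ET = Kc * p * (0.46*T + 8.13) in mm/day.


ET = Kc * p * (0.46*T + 8.13)
ET = 0.81 * 0.32 * (0.46*26 + 8.13)
ET = 0.81 * 0.32 * 20.0900

5.2073 mm/day
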